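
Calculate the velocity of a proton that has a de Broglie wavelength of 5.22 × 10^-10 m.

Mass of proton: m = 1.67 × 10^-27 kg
7.60 × 10^2 m/s

From the de Broglie relation λ = h/(mv), we solve for v:

v = h/(mλ)
v = (6.626 × 10^-34 J·s) / (1.67 × 10^-27 kg × 5.22 × 10^-10 m)
v = 7.60 × 10^2 m/s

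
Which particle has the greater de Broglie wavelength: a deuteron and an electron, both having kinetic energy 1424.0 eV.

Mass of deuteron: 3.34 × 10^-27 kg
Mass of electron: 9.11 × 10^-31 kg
The electron has the longer wavelength.

Using λ = h/√(2mKE):

For deuteron: λ₁ = h/√(2m₁KE) = 5.37 × 10^-13 m
For electron: λ₂ = h/√(2m₂KE) = 3.25 × 10^-11 m

Since λ ∝ 1/√m at constant kinetic energy, the lighter particle has the longer wavelength.

The electron has the longer de Broglie wavelength.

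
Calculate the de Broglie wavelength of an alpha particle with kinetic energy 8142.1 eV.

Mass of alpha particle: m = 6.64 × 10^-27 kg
1.59 × 10^-13 m

Using λ = h/√(2mKE):

First convert KE to Joules: KE = 8142.1 eV = 1.305 × 10^-15 J

λ = h/√(2mKE)
λ = (6.626 × 10^-34 J·s) / √(2 × 6.64 × 10^-27 kg × 1.305 × 10^-15 J)
λ = 1.59 × 10^-13 m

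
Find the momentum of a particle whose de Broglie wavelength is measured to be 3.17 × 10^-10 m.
2.09 × 10^-24 kg·m/s

From the de Broglie relation λ = h/p, we solve for p:

p = h/λ
p = (6.626 × 10^-34 J·s) / (3.17 × 10^-10 m)
p = 2.09 × 10^-24 kg·m/s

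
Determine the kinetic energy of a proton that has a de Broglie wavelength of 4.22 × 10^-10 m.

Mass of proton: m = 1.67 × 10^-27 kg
7.38 × 10^-22 J (or 4.61 × 10^-3 eV)

From λ = h/√(2mKE), we solve for KE:

λ² = h²/(2mKE)
KE = h²/(2mλ²)
KE = (6.626 × 10^-34 J·s)² / (2 × 1.67 × 10^-27 kg × (4.22 × 10^-10 m)²)
KE = 7.38 × 10^-22 J
KE = 4.61 × 10^-3 eV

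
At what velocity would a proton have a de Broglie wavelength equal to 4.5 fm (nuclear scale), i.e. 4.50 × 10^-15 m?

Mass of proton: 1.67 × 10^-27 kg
8.82 × 10^7 m/s

From λ = h/(mv), solve for v:

v = h/(mλ)
v = (6.626 × 10^-34 J·s) / (1.67 × 10^-27 kg × 4.50 × 10^-15 m)
v = 8.82 × 10^7 m/s

Note: This velocity is 29.4% of the speed of light, so relativistic corrections would be needed for a more accurate calculation.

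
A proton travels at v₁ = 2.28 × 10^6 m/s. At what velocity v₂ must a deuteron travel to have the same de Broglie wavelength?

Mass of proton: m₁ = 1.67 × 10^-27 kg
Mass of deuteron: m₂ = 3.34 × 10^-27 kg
v₂ = 1.14 × 10^6 m/s

For equal de Broglie wavelengths: λ₁ = λ₂

h/(m₁v₁) = h/(m₂v₂)
m₁v₁ = m₂v₂
v₂ = v₁ · (m₁/m₂)

v₂ = 2.28 × 10^6 m/s × (1.67 × 10^-27 kg / 3.34 × 10^-27 kg)
v₂ = 1.14 × 10^6 m/s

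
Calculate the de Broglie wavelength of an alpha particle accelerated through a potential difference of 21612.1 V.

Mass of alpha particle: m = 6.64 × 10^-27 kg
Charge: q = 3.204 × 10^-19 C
6.91 × 10^-14 m

When a particle is accelerated through voltage V, it gains kinetic energy KE = qV.

The de Broglie wavelength is then λ = h/√(2mqV):

λ = h/√(2mqV)
λ = (6.626 × 10^-34 J·s) / √(2 × 6.64 × 10^-27 kg × 3.204 × 10^-19 C × 21612.1 V)
λ = 6.91 × 10^-14 m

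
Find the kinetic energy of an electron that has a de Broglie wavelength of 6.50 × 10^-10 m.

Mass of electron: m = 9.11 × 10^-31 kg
5.70 × 10^-19 J (or 3.56 eV)

From λ = h/√(2mKE), we solve for KE:

λ² = h²/(2mKE)
KE = h²/(2mλ²)
KE = (6.626 × 10^-34 J·s)² / (2 × 9.11 × 10^-31 kg × (6.50 × 10^-10 m)²)
KE = 5.70 × 10^-19 J
KE = 3.56 eV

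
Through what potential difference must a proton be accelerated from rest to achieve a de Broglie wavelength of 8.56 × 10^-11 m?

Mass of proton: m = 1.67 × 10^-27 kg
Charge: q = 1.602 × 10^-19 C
1.12 × 10^-1 V

From λ = h/√(2mqV), we solve for V:

λ² = h²/(2mqV)
V = h²/(2mqλ²)
V = (6.626 × 10^-34 J·s)² / (2 × 1.67 × 10^-27 kg × 1.602 × 10^-19 C × (8.56 × 10^-11 m)²)
V = 1.12 × 10^-1 V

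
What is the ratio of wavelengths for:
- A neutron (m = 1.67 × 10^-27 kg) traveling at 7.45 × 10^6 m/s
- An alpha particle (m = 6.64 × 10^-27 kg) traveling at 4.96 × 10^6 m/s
λ₁/λ₂ = 2.65

Using λ = h/(mv):

λ₁ = h/(m₁v₁) = 5.33 × 10^-14 m
λ₂ = h/(m₂v₂) = 2.01 × 10^-14 m

Ratio λ₁/λ₂ = (m₂v₂)/(m₁v₁)
         = (6.64 × 10^-27 kg × 4.96 × 10^6 m/s) / (1.67 × 10^-27 kg × 7.45 × 10^6 m/s)
         = 2.65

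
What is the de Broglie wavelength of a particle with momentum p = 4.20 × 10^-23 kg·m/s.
1.58 × 10^-11 m

Using the de Broglie relation λ = h/p:

λ = h/p
λ = (6.626 × 10^-34 J·s) / (4.20 × 10^-23 kg·m/s)
λ = 1.58 × 10^-11 m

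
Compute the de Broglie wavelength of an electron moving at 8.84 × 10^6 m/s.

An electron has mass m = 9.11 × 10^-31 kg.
8.23 × 10^-11 m

Using the de Broglie relation λ = h/(mv):

λ = h/(mv)
λ = (6.626 × 10^-34 J·s) / (9.11 × 10^-31 kg × 8.84 × 10^6 m/s)
λ = 8.23 × 10^-11 m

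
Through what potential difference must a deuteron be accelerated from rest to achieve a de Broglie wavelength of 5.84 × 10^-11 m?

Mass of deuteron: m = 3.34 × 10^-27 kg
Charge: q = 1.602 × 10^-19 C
1.20 × 10^-1 V

From λ = h/√(2mqV), we solve for V:

λ² = h²/(2mqV)
V = h²/(2mqλ²)
V = (6.626 × 10^-34 J·s)² / (2 × 3.34 × 10^-27 kg × 1.602 × 10^-19 C × (5.84 × 10^-11 m)²)
V = 1.20 × 10^-1 V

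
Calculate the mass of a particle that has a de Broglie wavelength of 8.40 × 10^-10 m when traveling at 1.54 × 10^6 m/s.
5.12 × 10^-31 kg

From the de Broglie relation λ = h/(mv), we solve for m:

m = h/(λv)
m = (6.626 × 10^-34 J·s) / (8.40 × 10^-10 m × 1.54 × 10^6 m/s)
m = 5.12 × 10^-31 kg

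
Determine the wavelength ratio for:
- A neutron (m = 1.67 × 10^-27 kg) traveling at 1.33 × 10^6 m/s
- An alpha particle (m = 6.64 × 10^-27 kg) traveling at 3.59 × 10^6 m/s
λ₁/λ₂ = 10.7

Using λ = h/(mv):

λ₁ = h/(m₁v₁) = 2.98 × 10^-13 m
λ₂ = h/(m₂v₂) = 2.78 × 10^-14 m

Ratio λ₁/λ₂ = (m₂v₂)/(m₁v₁)
         = (6.64 × 10^-27 kg × 3.59 × 10^6 m/s) / (1.67 × 10^-27 kg × 1.33 × 10^6 m/s)
         = 10.7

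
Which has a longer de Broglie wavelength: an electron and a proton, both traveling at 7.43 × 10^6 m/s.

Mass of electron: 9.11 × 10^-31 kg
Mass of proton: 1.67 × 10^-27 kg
The electron has the longer wavelength.

Using λ = h/(mv), since both particles have the same velocity, the wavelength depends only on mass.

For electron: λ₁ = h/(m₁v) = 9.79 × 10^-11 m
For proton: λ₂ = h/(m₂v) = 5.34 × 10^-14 m

Since λ ∝ 1/m at constant velocity, the lighter particle has the longer wavelength.

The electron has the longer de Broglie wavelength.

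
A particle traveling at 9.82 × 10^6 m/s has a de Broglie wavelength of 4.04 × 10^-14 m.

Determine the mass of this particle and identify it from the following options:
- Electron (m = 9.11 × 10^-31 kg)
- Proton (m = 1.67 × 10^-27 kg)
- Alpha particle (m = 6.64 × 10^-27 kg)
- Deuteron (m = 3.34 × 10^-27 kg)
The particle is a proton.

From λ = h/(mv), solve for mass:

m = h/(λv)
m = (6.626 × 10^-34 J·s) / (4.04 × 10^-14 m × 9.82 × 10^6 m/s)
m = 1.67 × 10^-27 kg

Comparing with the listed masses, this is closest to a proton.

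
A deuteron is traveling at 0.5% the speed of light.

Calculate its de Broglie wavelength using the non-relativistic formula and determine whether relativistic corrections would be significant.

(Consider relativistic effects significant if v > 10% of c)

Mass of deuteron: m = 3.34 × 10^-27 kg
No, relativistic corrections are not needed.

Using the non-relativistic de Broglie formula λ = h/(mv):

v = 0.5% × c = 1.499 × 10^6 m/s

λ = h/(mv)
λ = (6.626 × 10^-34 J·s) / (3.34 × 10^-27 kg × 1.499 × 10^6 m/s)
λ = 1.32 × 10^-13 m

Since v = 0.5% of c < 10% of c, relativistic corrections are NOT significant and this non-relativistic result is a good approximation.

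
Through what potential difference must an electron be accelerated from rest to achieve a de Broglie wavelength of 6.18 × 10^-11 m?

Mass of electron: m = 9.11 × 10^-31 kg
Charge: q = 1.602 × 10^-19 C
394 V

From λ = h/√(2mqV), we solve for V:

λ² = h²/(2mqV)
V = h²/(2mqλ²)
V = (6.626 × 10^-34 J·s)² / (2 × 9.11 × 10^-31 kg × 1.602 × 10^-19 C × (6.18 × 10^-11 m)²)
V = 394 V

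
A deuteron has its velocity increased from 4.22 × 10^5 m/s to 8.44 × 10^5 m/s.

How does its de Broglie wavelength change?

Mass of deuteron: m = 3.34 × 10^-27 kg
The wavelength decreases by a factor of 2.

Using λ = h/(mv):

Initial wavelength: λ₁ = h/(mv₁) = 4.70 × 10^-13 m
Final wavelength: λ₂ = h/(mv₂) = 2.35 × 10^-13 m

Since λ ∝ 1/v, when velocity increases by a factor of 2, the wavelength decreases by a factor of 2.

λ₂/λ₁ = v₁/v₂ = 1/2

The wavelength decreases by a factor of 2.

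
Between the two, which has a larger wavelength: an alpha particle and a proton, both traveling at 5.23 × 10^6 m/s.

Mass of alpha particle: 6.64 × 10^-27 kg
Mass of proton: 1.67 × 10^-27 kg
The proton has the longer wavelength.

Using λ = h/(mv), since both particles have the same velocity, the wavelength depends only on mass.

For alpha particle: λ₁ = h/(m₁v) = 1.91 × 10^-14 m
For proton: λ₂ = h/(m₂v) = 7.59 × 10^-14 m

Since λ ∝ 1/m at constant velocity, the lighter particle has the longer wavelength.

The proton has the longer de Broglie wavelength.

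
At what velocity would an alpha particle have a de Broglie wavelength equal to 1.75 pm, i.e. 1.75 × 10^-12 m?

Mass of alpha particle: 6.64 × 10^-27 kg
5.70 × 10^4 m/s

From λ = h/(mv), solve for v:

v = h/(mλ)
v = (6.626 × 10^-34 J·s) / (6.64 × 10^-27 kg × 1.75 × 10^-12 m)
v = 5.70 × 10^4 m/s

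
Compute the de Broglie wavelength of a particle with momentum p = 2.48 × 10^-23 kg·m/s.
2.67 × 10^-11 m

Using the de Broglie relation λ = h/p:

λ = h/p
λ = (6.626 × 10^-34 J·s) / (2.48 × 10^-23 kg·m/s)
λ = 2.67 × 10^-11 m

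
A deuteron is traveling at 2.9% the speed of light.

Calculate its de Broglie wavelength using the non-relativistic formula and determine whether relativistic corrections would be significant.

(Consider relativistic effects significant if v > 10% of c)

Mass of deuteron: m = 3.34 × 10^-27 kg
No, relativistic corrections are not needed.

Using the non-relativistic de Broglie formula λ = h/(mv):

v = 2.9% × c = 8.694 × 10^6 m/s

λ = h/(mv)
λ = (6.626 × 10^-34 J·s) / (3.34 × 10^-27 kg × 8.694 × 10^6 m/s)
λ = 2.28 × 10^-14 m

Since v = 2.9% of c < 10% of c, relativistic corrections are NOT significant and this non-relativistic result is a good approximation.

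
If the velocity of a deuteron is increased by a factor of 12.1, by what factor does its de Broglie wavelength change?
The wavelength decreases by a factor of 12.1.

From λ = h/(mv), the wavelength is inversely proportional to velocity:

λ ∝ 1/v

If v → 12.1v, then λ → λ/12.1

When velocity is increased by a factor of 12.1, the wavelength decreases by a factor of 12.1.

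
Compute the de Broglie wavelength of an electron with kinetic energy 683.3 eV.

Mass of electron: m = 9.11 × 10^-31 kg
4.69 × 10^-11 m

Using λ = h/√(2mKE):

First convert KE to Joules: KE = 683.3 eV = 1.095 × 10^-16 J

λ = h/√(2mKE)
λ = (6.626 × 10^-34 J·s) / √(2 × 9.11 × 10^-31 kg × 1.095 × 10^-16 J)
λ = 4.69 × 10^-11 m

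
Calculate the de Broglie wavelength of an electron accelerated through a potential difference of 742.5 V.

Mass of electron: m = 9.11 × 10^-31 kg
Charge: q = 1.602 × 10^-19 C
4.50 × 10^-11 m

When a particle is accelerated through voltage V, it gains kinetic energy KE = qV.

The de Broglie wavelength is then λ = h/√(2mqV):

λ = h/√(2mqV)
λ = (6.626 × 10^-34 J·s) / √(2 × 9.11 × 10^-31 kg × 1.602 × 10^-19 C × 742.5 V)
λ = 4.50 × 10^-11 m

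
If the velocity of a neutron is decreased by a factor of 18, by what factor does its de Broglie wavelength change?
The wavelength increases by a factor of 18.

From λ = h/(mv), the wavelength is inversely proportional to velocity:

λ ∝ 1/v

If v → v/18, then λ → 18λ

When velocity is decreased by a factor of 18, the wavelength increases by a factor of 18.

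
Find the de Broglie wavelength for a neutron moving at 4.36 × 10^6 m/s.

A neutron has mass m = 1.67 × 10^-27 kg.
9.10 × 10^-14 m

Using the de Broglie relation λ = h/(mv):

λ = h/(mv)
λ = (6.626 × 10^-34 J·s) / (1.67 × 10^-27 kg × 4.36 × 10^6 m/s)
λ = 9.10 × 10^-14 m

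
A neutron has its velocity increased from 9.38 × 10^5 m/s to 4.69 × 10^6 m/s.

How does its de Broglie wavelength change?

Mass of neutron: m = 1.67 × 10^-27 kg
The wavelength decreases by a factor of 5.

Using λ = h/(mv):

Initial wavelength: λ₁ = h/(mv₁) = 4.23 × 10^-13 m
Final wavelength: λ₂ = h/(mv₂) = 8.46 × 10^-14 m

Since λ ∝ 1/v, when velocity increases by a factor of 5, the wavelength decreases by a factor of 5.

λ₂/λ₁ = v₁/v₂ = 1/5

The wavelength decreases by a factor of 5.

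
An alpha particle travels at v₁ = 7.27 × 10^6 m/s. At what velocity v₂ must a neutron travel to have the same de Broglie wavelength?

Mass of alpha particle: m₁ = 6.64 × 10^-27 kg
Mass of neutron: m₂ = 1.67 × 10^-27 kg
v₂ = 2.89 × 10^7 m/s

For equal de Broglie wavelengths: λ₁ = λ₂

h/(m₁v₁) = h/(m₂v₂)
m₁v₁ = m₂v₂
v₂ = v₁ · (m₁/m₂)

v₂ = 7.27 × 10^6 m/s × (6.64 × 10^-27 kg / 1.67 × 10^-27 kg)
v₂ = 2.89 × 10^7 m/s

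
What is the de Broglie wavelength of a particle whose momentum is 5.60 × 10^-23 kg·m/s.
1.18 × 10^-11 m

Using the de Broglie relation λ = h/p:

λ = h/p
λ = (6.626 × 10^-34 J·s) / (5.60 × 10^-23 kg·m/s)
λ = 1.18 × 10^-11 m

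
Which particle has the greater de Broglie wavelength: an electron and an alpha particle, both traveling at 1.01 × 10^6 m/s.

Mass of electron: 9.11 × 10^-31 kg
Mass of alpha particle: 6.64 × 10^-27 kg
The electron has the longer wavelength.

Using λ = h/(mv), since both particles have the same velocity, the wavelength depends only on mass.

For electron: λ₁ = h/(m₁v) = 7.20 × 10^-10 m
For alpha particle: λ₂ = h/(m₂v) = 9.88 × 10^-14 m

Since λ ∝ 1/m at constant velocity, the lighter particle has the longer wavelength.

The electron has the longer de Broglie wavelength.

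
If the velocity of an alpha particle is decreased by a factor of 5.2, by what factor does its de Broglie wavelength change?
The wavelength increases by a factor of 5.2.

From λ = h/(mv), the wavelength is inversely proportional to velocity:

λ ∝ 1/v

If v → v/5.2, then λ → 5.2λ

When velocity is decreased by a factor of 5.2, the wavelength increases by a factor of 5.2.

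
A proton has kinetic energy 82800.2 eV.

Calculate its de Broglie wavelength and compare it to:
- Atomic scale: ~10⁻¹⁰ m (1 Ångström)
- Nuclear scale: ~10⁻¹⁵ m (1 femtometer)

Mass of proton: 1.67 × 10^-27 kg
λ = 9.95 × 10^-14 m, which is between nuclear and atomic scales.

Using λ = h/√(2mKE):

KE = 82800.2 eV = 1.327 × 10^-14 J

λ = h/√(2mKE)
λ = (6.626 × 10^-34 J·s) / √(2 × 1.67 × 10^-27 kg × 1.327 × 10^-14 J)
λ = 9.95 × 10^-14 m

Comparison:
- Atomic scale (10⁻¹⁰ m): λ is 0.001× this size
- Nuclear scale (10⁻¹⁵ m): λ is 1e+02× this size

The wavelength is between nuclear and atomic scales.

This wavelength is appropriate for probing atomic structure but too large for nuclear physics experiments.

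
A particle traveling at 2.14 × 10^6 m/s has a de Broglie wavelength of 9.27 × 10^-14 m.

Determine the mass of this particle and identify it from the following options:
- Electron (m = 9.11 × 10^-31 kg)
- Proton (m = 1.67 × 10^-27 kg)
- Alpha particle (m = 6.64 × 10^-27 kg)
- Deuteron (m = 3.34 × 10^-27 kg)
The particle is a deuteron.

From λ = h/(mv), solve for mass:

m = h/(λv)
m = (6.626 × 10^-34 J·s) / (9.27 × 10^-14 m × 2.14 × 10^6 m/s)
m = 3.34 × 10^-27 kg

Comparing with the listed masses, this is closest to a deuteron.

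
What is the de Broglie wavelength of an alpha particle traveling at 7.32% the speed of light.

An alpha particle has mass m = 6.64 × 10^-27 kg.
4.55 × 10^-15 m

Using the de Broglie relation λ = h/(mv):

v = 7.32% × c = 2.194 × 10^7 m/s

λ = h/(mv)
λ = (6.626 × 10^-34 J·s) / (6.64 × 10^-27 kg × 2.194 × 10^7 m/s)
λ = 4.55 × 10^-15 m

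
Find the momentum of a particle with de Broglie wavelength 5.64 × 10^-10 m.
1.17 × 10^-24 kg·m/s

From the de Broglie relation λ = h/p, we solve for p:

p = h/λ
p = (6.626 × 10^-34 J·s) / (5.64 × 10^-10 m)
p = 1.17 × 10^-24 kg·m/s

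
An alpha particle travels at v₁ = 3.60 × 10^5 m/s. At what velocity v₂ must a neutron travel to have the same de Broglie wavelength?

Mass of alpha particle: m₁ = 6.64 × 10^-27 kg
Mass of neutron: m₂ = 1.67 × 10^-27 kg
v₂ = 1.43 × 10^6 m/s

For equal de Broglie wavelengths: λ₁ = λ₂

h/(m₁v₁) = h/(m₂v₂)
m₁v₁ = m₂v₂
v₂ = v₁ · (m₁/m₂)

v₂ = 3.60 × 10^5 m/s × (6.64 × 10^-27 kg / 1.67 × 10^-27 kg)
v₂ = 1.43 × 10^6 m/s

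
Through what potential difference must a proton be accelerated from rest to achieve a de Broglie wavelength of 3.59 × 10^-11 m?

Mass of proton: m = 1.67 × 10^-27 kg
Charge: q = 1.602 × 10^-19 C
6.37 × 10^-1 V

From λ = h/√(2mqV), we solve for V:

λ² = h²/(2mqV)
V = h²/(2mqλ²)
V = (6.626 × 10^-34 J·s)² / (2 × 1.67 × 10^-27 kg × 1.602 × 10^-19 C × (3.59 × 10^-11 m)²)
V = 6.37 × 10^-1 V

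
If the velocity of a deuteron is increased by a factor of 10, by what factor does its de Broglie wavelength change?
The wavelength decreases by a factor of 10.

From λ = h/(mv), the wavelength is inversely proportional to velocity:

λ ∝ 1/v

If v → 10v, then λ → λ/10

When velocity is increased by a factor of 10, the wavelength decreases by a factor of 10.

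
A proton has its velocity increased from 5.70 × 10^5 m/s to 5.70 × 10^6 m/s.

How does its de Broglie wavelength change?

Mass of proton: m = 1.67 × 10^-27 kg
The wavelength decreases by a factor of 10.

Using λ = h/(mv):

Initial wavelength: λ₁ = h/(mv₁) = 6.96 × 10^-13 m
Final wavelength: λ₂ = h/(mv₂) = 6.96 × 10^-14 m

Since λ ∝ 1/v, when velocity increases by a factor of 10, the wavelength decreases by a factor of 10.

λ₂/λ₁ = v₁/v₂ = 1/10

The wavelength decreases by a factor of 10.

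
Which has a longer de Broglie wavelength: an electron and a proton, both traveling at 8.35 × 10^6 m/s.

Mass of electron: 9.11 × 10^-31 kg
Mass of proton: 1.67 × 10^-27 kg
The electron has the longer wavelength.

Using λ = h/(mv), since both particles have the same velocity, the wavelength depends only on mass.

For electron: λ₁ = h/(m₁v) = 8.71 × 10^-11 m
For proton: λ₂ = h/(m₂v) = 4.75 × 10^-14 m

Since λ ∝ 1/m at constant velocity, the lighter particle has the longer wavelength.

The electron has the longer de Broglie wavelength.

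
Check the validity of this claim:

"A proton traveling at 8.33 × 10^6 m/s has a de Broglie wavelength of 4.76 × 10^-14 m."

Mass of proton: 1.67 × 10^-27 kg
True

The claim is correct.

Using λ = h/(mv):
λ = (6.626 × 10^-34 J·s) / (1.67 × 10^-27 kg × 8.33 × 10^6 m/s)
λ = 4.76 × 10^-14 m

This matches the claimed value.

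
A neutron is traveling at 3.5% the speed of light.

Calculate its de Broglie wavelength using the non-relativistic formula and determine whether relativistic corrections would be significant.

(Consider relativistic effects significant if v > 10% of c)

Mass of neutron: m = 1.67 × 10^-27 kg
No, relativistic corrections are not needed.

Using the non-relativistic de Broglie formula λ = h/(mv):

v = 3.5% × c = 1.049 × 10^7 m/s

λ = h/(mv)
λ = (6.626 × 10^-34 J·s) / (1.67 × 10^-27 kg × 1.049 × 10^7 m/s)
λ = 3.78 × 10^-14 m

Since v = 3.5% of c < 10% of c, relativistic corrections are NOT significant and this non-relativistic result is a good approximation.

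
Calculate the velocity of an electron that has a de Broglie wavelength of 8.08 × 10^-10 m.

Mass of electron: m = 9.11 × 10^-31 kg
9.00 × 10^5 m/s

From the de Broglie relation λ = h/(mv), we solve for v:

v = h/(mλ)
v = (6.626 × 10^-34 J·s) / (9.11 × 10^-31 kg × 8.08 × 10^-10 m)
v = 9.00 × 10^5 m/s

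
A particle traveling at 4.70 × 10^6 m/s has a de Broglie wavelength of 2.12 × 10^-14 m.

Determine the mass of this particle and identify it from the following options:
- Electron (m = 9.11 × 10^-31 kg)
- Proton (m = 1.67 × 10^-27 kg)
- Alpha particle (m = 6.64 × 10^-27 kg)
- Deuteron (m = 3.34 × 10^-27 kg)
The particle is an alpha particle.

From λ = h/(mv), solve for mass:

m = h/(λv)
m = (6.626 × 10^-34 J·s) / (2.12 × 10^-14 m × 4.70 × 10^6 m/s)
m = 6.65 × 10^-27 kg

Comparing with the listed masses, this is closest to an alpha particle.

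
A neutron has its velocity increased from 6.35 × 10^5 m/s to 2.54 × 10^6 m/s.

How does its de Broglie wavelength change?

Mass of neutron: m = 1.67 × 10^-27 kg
The wavelength decreases by a factor of 4.

Using λ = h/(mv):

Initial wavelength: λ₁ = h/(mv₁) = 6.25 × 10^-13 m
Final wavelength: λ₂ = h/(mv₂) = 1.56 × 10^-13 m

Since λ ∝ 1/v, when velocity increases by a factor of 4, the wavelength decreases by a factor of 4.

λ₂/λ₁ = v₁/v₂ = 1/4

The wavelength decreases by a factor of 4.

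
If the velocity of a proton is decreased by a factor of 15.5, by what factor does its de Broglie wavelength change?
The wavelength increases by a factor of 15.5.

From λ = h/(mv), the wavelength is inversely proportional to velocity:

λ ∝ 1/v

If v → v/15.5, then λ → 15.5λ

When velocity is decreased by a factor of 15.5, the wavelength increases by a factor of 15.5.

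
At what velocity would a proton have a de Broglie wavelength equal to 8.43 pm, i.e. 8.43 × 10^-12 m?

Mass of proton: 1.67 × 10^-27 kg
4.71 × 10^4 m/s

From λ = h/(mv), solve for v:

v = h/(mλ)
v = (6.626 × 10^-34 J·s) / (1.67 × 10^-27 kg × 8.43 × 10^-12 m)
v = 4.71 × 10^4 m/s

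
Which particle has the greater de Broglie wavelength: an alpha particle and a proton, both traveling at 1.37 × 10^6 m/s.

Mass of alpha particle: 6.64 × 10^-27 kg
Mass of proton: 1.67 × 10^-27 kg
The proton has the longer wavelength.

Using λ = h/(mv), since both particles have the same velocity, the wavelength depends only on mass.

For alpha particle: λ₁ = h/(m₁v) = 7.28 × 10^-14 m
For proton: λ₂ = h/(m₂v) = 2.90 × 10^-13 m

Since λ ∝ 1/m at constant velocity, the lighter particle has the longer wavelength.

The proton has the longer de Broglie wavelength.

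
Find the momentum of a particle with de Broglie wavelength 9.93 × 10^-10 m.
6.67 × 10^-25 kg·m/s

From the de Broglie relation λ = h/p, we solve for p:

p = h/λ
p = (6.626 × 10^-34 J·s) / (9.93 × 10^-10 m)
p = 6.67 × 10^-25 kg·m/s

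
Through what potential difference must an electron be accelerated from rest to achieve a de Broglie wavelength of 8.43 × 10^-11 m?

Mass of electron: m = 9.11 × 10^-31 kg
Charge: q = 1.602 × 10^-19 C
212 V

From λ = h/√(2mqV), we solve for V:

λ² = h²/(2mqV)
V = h²/(2mqλ²)
V = (6.626 × 10^-34 J·s)² / (2 × 9.11 × 10^-31 kg × 1.602 × 10^-19 C × (8.43 × 10^-11 m)²)
V = 212 V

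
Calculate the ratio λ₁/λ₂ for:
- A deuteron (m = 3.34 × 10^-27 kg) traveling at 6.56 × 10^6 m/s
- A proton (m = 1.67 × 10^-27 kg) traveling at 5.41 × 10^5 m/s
λ₁/λ₂ = 0.0412

Using λ = h/(mv):

λ₁ = h/(m₁v₁) = 3.02 × 10^-14 m
λ₂ = h/(m₂v₂) = 7.33 × 10^-13 m

Ratio λ₁/λ₂ = (m₂v₂)/(m₁v₁)
         = (1.67 × 10^-27 kg × 5.41 × 10^5 m/s) / (3.34 × 10^-27 kg × 6.56 × 10^6 m/s)
         = 0.0412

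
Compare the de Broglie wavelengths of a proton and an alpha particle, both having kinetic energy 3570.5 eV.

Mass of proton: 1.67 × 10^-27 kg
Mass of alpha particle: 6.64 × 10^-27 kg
The proton has the longer wavelength.

Using λ = h/√(2mKE):

For proton: λ₁ = h/√(2m₁KE) = 4.79 × 10^-13 m
For alpha particle: λ₂ = h/√(2m₂KE) = 2.40 × 10^-13 m

Since λ ∝ 1/√m at constant kinetic energy, the lighter particle has the longer wavelength.

The proton has the longer de Broglie wavelength.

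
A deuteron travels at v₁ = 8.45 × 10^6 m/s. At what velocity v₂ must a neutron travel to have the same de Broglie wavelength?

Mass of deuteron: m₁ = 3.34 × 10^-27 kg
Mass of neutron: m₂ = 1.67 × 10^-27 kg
v₂ = 1.69 × 10^7 m/s

For equal de Broglie wavelengths: λ₁ = λ₂

h/(m₁v₁) = h/(m₂v₂)
m₁v₁ = m₂v₂
v₂ = v₁ · (m₁/m₂)

v₂ = 8.45 × 10^6 m/s × (3.34 × 10^-27 kg / 1.67 × 10^-27 kg)
v₂ = 1.69 × 10^7 m/s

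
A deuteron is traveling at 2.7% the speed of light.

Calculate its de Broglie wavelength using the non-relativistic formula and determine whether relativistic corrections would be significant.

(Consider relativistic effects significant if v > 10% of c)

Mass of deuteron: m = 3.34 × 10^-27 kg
No, relativistic corrections are not needed.

Using the non-relativistic de Broglie formula λ = h/(mv):

v = 2.7% × c = 8.094 × 10^6 m/s

λ = h/(mv)
λ = (6.626 × 10^-34 J·s) / (3.34 × 10^-27 kg × 8.094 × 10^6 m/s)
λ = 2.45 × 10^-14 m

Since v = 2.7% of c < 10% of c, relativistic corrections are NOT significant and this non-relativistic result is a good approximation.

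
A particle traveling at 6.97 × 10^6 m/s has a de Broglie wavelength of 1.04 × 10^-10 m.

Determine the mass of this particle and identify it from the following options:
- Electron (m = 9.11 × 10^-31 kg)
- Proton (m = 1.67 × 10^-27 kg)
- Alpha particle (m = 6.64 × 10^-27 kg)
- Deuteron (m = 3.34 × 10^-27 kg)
The particle is an electron.

From λ = h/(mv), solve for mass:

m = h/(λv)
m = (6.626 × 10^-34 J·s) / (1.04 × 10^-10 m × 6.97 × 10^6 m/s)
m = 9.14 × 10^-31 kg

Comparing with the listed masses, this is closest to an electron.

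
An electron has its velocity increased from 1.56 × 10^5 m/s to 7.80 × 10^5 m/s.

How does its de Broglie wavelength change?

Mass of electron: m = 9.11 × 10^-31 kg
The wavelength decreases by a factor of 5.

Using λ = h/(mv):

Initial wavelength: λ₁ = h/(mv₁) = 4.66 × 10^-9 m
Final wavelength: λ₂ = h/(mv₂) = 9.32 × 10^-10 m

Since λ ∝ 1/v, when velocity increases by a factor of 5, the wavelength decreases by a factor of 5.

λ₂/λ₁ = v₁/v₂ = 1/5

The wavelength decreases by a factor of 5.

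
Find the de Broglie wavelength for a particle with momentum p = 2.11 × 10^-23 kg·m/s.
3.14 × 10^-11 m

Using the de Broglie relation λ = h/p:

λ = h/p
λ = (6.626 × 10^-34 J·s) / (2.11 × 10^-23 kg·m/s)
λ = 3.14 × 10^-11 m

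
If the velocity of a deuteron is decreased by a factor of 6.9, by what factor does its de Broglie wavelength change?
The wavelength increases by a factor of 6.9.

From λ = h/(mv), the wavelength is inversely proportional to velocity:

λ ∝ 1/v

If v → v/6.9, then λ → 6.9λ

When velocity is decreased by a factor of 6.9, the wavelength increases by a factor of 6.9.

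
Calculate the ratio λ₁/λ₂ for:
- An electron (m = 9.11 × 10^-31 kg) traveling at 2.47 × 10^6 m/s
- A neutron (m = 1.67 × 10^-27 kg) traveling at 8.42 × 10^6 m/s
λ₁/λ₂ = 6.25 × 10^3

Using λ = h/(mv):

λ₁ = h/(m₁v₁) = 2.94 × 10^-10 m
λ₂ = h/(m₂v₂) = 4.71 × 10^-14 m

Ratio λ₁/λ₂ = (m₂v₂)/(m₁v₁)
         = (1.67 × 10^-27 kg × 8.42 × 10^6 m/s) / (9.11 × 10^-31 kg × 2.47 × 10^6 m/s)
         = 6.25 × 10^3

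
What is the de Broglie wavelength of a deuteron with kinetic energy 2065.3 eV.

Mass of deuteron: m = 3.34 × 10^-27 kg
4.46 × 10^-13 m

Using λ = h/√(2mKE):

First convert KE to Joules: KE = 2065.3 eV = 3.309 × 10^-16 J

λ = h/√(2mKE)
λ = (6.626 × 10^-34 J·s) / √(2 × 3.34 × 10^-27 kg × 3.309 × 10^-16 J)
λ = 4.46 × 10^-13 m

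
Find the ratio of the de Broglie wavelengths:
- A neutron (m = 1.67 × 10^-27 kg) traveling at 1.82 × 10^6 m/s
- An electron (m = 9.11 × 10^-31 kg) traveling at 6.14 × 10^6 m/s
λ₁/λ₂ = 1.84 × 10^-3

Using λ = h/(mv):

λ₁ = h/(m₁v₁) = 2.18 × 10^-13 m
λ₂ = h/(m₂v₂) = 1.18 × 10^-10 m

Ratio λ₁/λ₂ = (m₂v₂)/(m₁v₁)
         = (9.11 × 10^-31 kg × 6.14 × 10^6 m/s) / (1.67 × 10^-27 kg × 1.82 × 10^6 m/s)
         = 1.84 × 10^-3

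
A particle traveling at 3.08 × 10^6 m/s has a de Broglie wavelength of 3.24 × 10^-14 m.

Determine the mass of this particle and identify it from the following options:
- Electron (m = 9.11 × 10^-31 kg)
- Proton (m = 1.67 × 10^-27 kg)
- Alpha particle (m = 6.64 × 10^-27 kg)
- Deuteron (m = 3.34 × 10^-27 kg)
The particle is an alpha particle.

From λ = h/(mv), solve for mass:

m = h/(λv)
m = (6.626 × 10^-34 J·s) / (3.24 × 10^-14 m × 3.08 × 10^6 m/s)
m = 6.64 × 10^-27 kg

Comparing with the listed masses, this is closest to an alpha particle.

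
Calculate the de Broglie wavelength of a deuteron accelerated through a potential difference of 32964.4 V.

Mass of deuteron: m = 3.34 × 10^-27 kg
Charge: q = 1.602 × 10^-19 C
1.12 × 10^-13 m

When a particle is accelerated through voltage V, it gains kinetic energy KE = qV.

The de Broglie wavelength is then λ = h/√(2mqV):

λ = h/√(2mqV)
λ = (6.626 × 10^-34 J·s) / √(2 × 3.34 × 10^-27 kg × 1.602 × 10^-19 C × 32964.4 V)
λ = 1.12 × 10^-13 m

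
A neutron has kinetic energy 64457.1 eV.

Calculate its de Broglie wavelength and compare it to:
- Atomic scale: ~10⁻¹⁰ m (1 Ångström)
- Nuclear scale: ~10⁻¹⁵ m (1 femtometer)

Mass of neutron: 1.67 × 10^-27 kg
λ = 1.13 × 10^-13 m, which is between nuclear and atomic scales.

Using λ = h/√(2mKE):

KE = 64457.1 eV = 1.033 × 10^-14 J

λ = h/√(2mKE)
λ = (6.626 × 10^-34 J·s) / √(2 × 1.67 × 10^-27 kg × 1.033 × 10^-14 J)
λ = 1.13 × 10^-13 m

Comparison:
- Atomic scale (10⁻¹⁰ m): λ is 0.0011× this size
- Nuclear scale (10⁻¹⁵ m): λ is 1.1e+02× this size

The wavelength is between nuclear and atomic scales.

This wavelength is appropriate for probing atomic structure but too large for nuclear physics experiments.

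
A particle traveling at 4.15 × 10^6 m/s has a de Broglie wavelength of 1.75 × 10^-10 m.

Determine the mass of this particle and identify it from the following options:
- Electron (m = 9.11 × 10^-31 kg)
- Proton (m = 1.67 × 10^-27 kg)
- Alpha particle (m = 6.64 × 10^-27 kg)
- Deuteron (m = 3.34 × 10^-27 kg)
The particle is an electron.

From λ = h/(mv), solve for mass:

m = h/(λv)
m = (6.626 × 10^-34 J·s) / (1.75 × 10^-10 m × 4.15 × 10^6 m/s)
m = 9.12 × 10^-31 kg

Comparing with the listed masses, this is closest to an electron.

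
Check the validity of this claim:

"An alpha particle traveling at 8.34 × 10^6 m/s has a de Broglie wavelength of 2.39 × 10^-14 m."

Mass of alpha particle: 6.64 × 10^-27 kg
False

The claim is incorrect.

Using λ = h/(mv):
λ = (6.626 × 10^-34 J·s) / (6.64 × 10^-27 kg × 8.34 × 10^6 m/s)
λ = 1.20 × 10^-14 m

The actual wavelength differs from the claimed 2.39 × 10^-14 m.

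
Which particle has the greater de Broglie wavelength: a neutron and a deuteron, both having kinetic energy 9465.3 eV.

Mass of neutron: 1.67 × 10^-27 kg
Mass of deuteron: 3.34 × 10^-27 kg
The neutron has the longer wavelength.

Using λ = h/√(2mKE):

For neutron: λ₁ = h/√(2m₁KE) = 2.94 × 10^-13 m
For deuteron: λ₂ = h/√(2m₂KE) = 2.08 × 10^-13 m

Since λ ∝ 1/√m at constant kinetic energy, the lighter particle has the longer wavelength.

The neutron has the longer de Broglie wavelength.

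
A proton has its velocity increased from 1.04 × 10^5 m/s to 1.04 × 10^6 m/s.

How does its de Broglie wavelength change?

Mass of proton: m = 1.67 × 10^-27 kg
The wavelength decreases by a factor of 10.

Using λ = h/(mv):

Initial wavelength: λ₁ = h/(mv₁) = 3.82 × 10^-12 m
Final wavelength: λ₂ = h/(mv₂) = 3.82 × 10^-13 m

Since λ ∝ 1/v, when velocity increases by a factor of 10, the wavelength decreases by a factor of 10.

λ₂/λ₁ = v₁/v₂ = 1/10

The wavelength decreases by a factor of 10.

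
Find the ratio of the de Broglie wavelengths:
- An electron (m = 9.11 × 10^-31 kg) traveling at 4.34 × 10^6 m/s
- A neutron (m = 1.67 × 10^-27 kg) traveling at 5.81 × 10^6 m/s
λ₁/λ₂ = 2.45 × 10^3

Using λ = h/(mv):

λ₁ = h/(m₁v₁) = 1.68 × 10^-10 m
λ₂ = h/(m₂v₂) = 6.83 × 10^-14 m

Ratio λ₁/λ₂ = (m₂v₂)/(m₁v₁)
         = (1.67 × 10^-27 kg × 5.81 × 10^6 m/s) / (9.11 × 10^-31 kg × 4.34 × 10^6 m/s)
         = 2.45 × 10^3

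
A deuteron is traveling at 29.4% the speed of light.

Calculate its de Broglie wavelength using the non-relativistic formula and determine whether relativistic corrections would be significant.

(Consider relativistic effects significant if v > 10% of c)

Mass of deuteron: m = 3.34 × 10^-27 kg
Yes, relativistic corrections are needed.

Using the non-relativistic de Broglie formula λ = h/(mv):

v = 29.4% × c = 8.814 × 10^7 m/s

λ = h/(mv)
λ = (6.626 × 10^-34 J·s) / (3.34 × 10^-27 kg × 8.814 × 10^7 m/s)
λ = 2.25 × 10^-15 m

Since v = 29.4% of c > 10% of c, relativistic corrections ARE significant and the actual wavelength would differ from this non-relativistic estimate.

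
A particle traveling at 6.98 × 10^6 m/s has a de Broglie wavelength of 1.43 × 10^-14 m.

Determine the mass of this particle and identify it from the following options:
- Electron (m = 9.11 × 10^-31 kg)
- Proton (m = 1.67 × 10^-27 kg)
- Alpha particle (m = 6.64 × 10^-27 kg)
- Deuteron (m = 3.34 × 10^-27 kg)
The particle is an alpha particle.

From λ = h/(mv), solve for mass:

m = h/(λv)
m = (6.626 × 10^-34 J·s) / (1.43 × 10^-14 m × 6.98 × 10^6 m/s)
m = 6.64 × 10^-27 kg

Comparing with the listed masses, this is closest to an alpha particle.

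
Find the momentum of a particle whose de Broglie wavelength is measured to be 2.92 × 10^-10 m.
2.27 × 10^-24 kg·m/s

From the de Broglie relation λ = h/p, we solve for p:

p = h/λ
p = (6.626 × 10^-34 J·s) / (2.92 × 10^-10 m)
p = 2.27 × 10^-24 kg·m/s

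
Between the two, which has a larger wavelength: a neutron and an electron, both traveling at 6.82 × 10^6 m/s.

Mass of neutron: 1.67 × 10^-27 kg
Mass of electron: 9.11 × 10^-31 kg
The electron has the longer wavelength.

Using λ = h/(mv), since both particles have the same velocity, the wavelength depends only on mass.

For neutron: λ₁ = h/(m₁v) = 5.82 × 10^-14 m
For electron: λ₂ = h/(m₂v) = 1.07 × 10^-10 m

Since λ ∝ 1/m at constant velocity, the lighter particle has the longer wavelength.

The electron has the longer de Broglie wavelength.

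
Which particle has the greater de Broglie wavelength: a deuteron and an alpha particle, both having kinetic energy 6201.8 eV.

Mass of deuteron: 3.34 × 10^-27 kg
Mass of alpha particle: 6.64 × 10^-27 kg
The deuteron has the longer wavelength.

Using λ = h/√(2mKE):

For deuteron: λ₁ = h/√(2m₁KE) = 2.57 × 10^-13 m
For alpha particle: λ₂ = h/√(2m₂KE) = 1.82 × 10^-13 m

Since λ ∝ 1/√m at constant kinetic energy, the lighter particle has the longer wavelength.

The deuteron has the longer de Broglie wavelength.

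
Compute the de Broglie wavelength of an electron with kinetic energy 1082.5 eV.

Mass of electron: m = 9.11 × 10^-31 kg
3.73 × 10^-11 m

Using λ = h/√(2mKE):

First convert KE to Joules: KE = 1082.5 eV = 1.734 × 10^-16 J

λ = h/√(2mKE)
λ = (6.626 × 10^-34 J·s) / √(2 × 9.11 × 10^-31 kg × 1.734 × 10^-16 J)
λ = 3.73 × 10^-11 m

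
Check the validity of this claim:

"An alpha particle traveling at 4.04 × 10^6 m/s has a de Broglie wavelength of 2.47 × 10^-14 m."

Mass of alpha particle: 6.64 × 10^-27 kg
True

The claim is correct.

Using λ = h/(mv):
λ = (6.626 × 10^-34 J·s) / (6.64 × 10^-27 kg × 4.04 × 10^6 m/s)
λ = 2.47 × 10^-14 m

This matches the claimed value.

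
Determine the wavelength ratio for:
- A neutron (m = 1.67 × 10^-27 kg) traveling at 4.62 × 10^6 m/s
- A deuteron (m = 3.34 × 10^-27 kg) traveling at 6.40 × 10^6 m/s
λ₁/λ₂ = 2.77

Using λ = h/(mv):

λ₁ = h/(m₁v₁) = 8.59 × 10^-14 m
λ₂ = h/(m₂v₂) = 3.10 × 10^-14 m

Ratio λ₁/λ₂ = (m₂v₂)/(m₁v₁)
         = (3.34 × 10^-27 kg × 6.40 × 10^6 m/s) / (1.67 × 10^-27 kg × 4.62 × 10^6 m/s)
         = 2.77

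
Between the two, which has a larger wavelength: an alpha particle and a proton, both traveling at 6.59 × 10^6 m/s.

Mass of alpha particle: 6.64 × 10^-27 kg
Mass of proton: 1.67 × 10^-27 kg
The proton has the longer wavelength.

Using λ = h/(mv), since both particles have the same velocity, the wavelength depends only on mass.

For alpha particle: λ₁ = h/(m₁v) = 1.51 × 10^-14 m
For proton: λ₂ = h/(m₂v) = 6.02 × 10^-14 m

Since λ ∝ 1/m at constant velocity, the lighter particle has the longer wavelength.

The proton has the longer de Broglie wavelength.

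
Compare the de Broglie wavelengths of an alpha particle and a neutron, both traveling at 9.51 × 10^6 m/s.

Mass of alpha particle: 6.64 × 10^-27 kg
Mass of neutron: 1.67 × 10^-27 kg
The neutron has the longer wavelength.

Using λ = h/(mv), since both particles have the same velocity, the wavelength depends only on mass.

For alpha particle: λ₁ = h/(m₁v) = 1.05 × 10^-14 m
For neutron: λ₂ = h/(m₂v) = 4.17 × 10^-14 m

Since λ ∝ 1/m at constant velocity, the lighter particle has the longer wavelength.

The neutron has the longer de Broglie wavelength.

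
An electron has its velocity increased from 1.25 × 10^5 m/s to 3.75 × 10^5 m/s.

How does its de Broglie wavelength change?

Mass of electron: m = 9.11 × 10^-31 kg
The wavelength decreases by a factor of 3.

Using λ = h/(mv):

Initial wavelength: λ₁ = h/(mv₁) = 5.82 × 10^-9 m
Final wavelength: λ₂ = h/(mv₂) = 1.94 × 10^-9 m

Since λ ∝ 1/v, when velocity increases by a factor of 3, the wavelength decreases by a factor of 3.

λ₂/λ₁ = v₁/v₂ = 1/3

The wavelength decreases by a factor of 3.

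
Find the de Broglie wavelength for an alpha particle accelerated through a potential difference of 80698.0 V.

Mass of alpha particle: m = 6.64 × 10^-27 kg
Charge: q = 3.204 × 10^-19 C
3.58 × 10^-14 m

When a particle is accelerated through voltage V, it gains kinetic energy KE = qV.

The de Broglie wavelength is then λ = h/√(2mqV):

λ = h/√(2mqV)
λ = (6.626 × 10^-34 J·s) / √(2 × 6.64 × 10^-27 kg × 3.204 × 10^-19 C × 80698.0 V)
λ = 3.58 × 10^-14 m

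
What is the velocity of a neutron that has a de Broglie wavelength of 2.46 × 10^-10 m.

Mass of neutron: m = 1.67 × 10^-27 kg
1.61 × 10^3 m/s

From the de Broglie relation λ = h/(mv), we solve for v:

v = h/(mλ)
v = (6.626 × 10^-34 J·s) / (1.67 × 10^-27 kg × 2.46 × 10^-10 m)
v = 1.61 × 10^3 m/s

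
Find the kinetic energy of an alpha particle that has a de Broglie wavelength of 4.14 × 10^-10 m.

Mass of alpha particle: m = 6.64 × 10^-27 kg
1.93 × 10^-22 J (or 1.20 × 10^-3 eV)

From λ = h/√(2mKE), we solve for KE:

λ² = h²/(2mKE)
KE = h²/(2mλ²)
KE = (6.626 × 10^-34 J·s)² / (2 × 6.64 × 10^-27 kg × (4.14 × 10^-10 m)²)
KE = 1.93 × 10^-22 J
KE = 1.20 × 10^-3 eV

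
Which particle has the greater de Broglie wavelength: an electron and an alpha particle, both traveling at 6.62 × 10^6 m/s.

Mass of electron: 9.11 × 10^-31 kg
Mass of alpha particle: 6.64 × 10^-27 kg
The electron has the longer wavelength.

Using λ = h/(mv), since both particles have the same velocity, the wavelength depends only on mass.

For electron: λ₁ = h/(m₁v) = 1.10 × 10^-10 m
For alpha particle: λ₂ = h/(m₂v) = 1.51 × 10^-14 m

Since λ ∝ 1/m at constant velocity, the lighter particle has the longer wavelength.

The electron has the longer de Broglie wavelength.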